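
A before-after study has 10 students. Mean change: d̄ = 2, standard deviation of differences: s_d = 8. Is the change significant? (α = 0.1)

t = d̄/(s_d/√n) = 2/(8/√10) = 0.791. df = 9, critical t = ±1.833. Fail to reject H₀.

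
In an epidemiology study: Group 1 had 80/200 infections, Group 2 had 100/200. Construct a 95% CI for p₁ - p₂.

p̂₁ = 0.4, p̂₂ = 0.5. Difference = -0.1. CI = (-0.197, -0.003)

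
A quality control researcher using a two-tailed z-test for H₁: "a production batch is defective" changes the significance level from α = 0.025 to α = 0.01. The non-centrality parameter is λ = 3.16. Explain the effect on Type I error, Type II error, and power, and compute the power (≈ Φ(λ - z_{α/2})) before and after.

Decreasing α from 0.025 to 0.01:
• Type I error rate decreases (α is the Type I rate by definition).
• Critical value moves from z_{α/2} = 2.241 to 2.576, so power = Φ(λ - z_{α/2}) goes from Φ(3.16 - 2.241) = 0.821 to Φ(3.16 - 2.576) = 0.72.
• Type II error rate β = 1 - power therefore increases (0.179 → 0.28).
Appropriate when false positives are costly — here, scrapping a good batch — wasted material and cost for no reason.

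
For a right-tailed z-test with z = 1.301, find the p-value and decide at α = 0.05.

p = P(Z > 1.301) = 1 - Φ(1.301) ≈ 0.0966. Since p ≥ 0.05, fail to reject H₀ (not significant) at α = 0.05.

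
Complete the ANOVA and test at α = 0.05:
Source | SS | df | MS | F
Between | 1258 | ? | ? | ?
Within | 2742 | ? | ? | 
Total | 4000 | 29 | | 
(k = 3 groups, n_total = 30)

df_between = 2, df_within = 27. MS_between = 629.0, MS_within = 101.56. F = 6.194, F_crit ≈ 3.354. Reject H₀.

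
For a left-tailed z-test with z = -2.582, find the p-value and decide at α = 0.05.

p = P(Z < -2.582) = Φ(-2.582) ≈ 0.0049. Since p < 0.05, reject H₀ (significant) at α = 0.05.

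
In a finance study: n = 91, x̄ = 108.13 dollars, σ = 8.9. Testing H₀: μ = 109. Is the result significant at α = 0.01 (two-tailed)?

z = (108.13 - 109)/(8.9/√91) = -0.933. Since |z| ≤ 2.576, not significant at α = 0.01.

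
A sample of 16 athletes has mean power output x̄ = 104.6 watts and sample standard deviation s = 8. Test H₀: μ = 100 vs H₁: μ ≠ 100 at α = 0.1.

t = (x̄ - μ₀)/(s/√n) = (104.6 - 100)/(8/√16) = 2.3. df = 15, critical t = ±1.753. Reject H₀.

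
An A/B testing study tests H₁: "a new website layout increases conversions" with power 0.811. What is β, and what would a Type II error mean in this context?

β = 1 - power = 1 - 0.811 = 0.189. A Type II error is failing to reject H₀ when H₀ is false (false negative) — here, failing to conclude that a new website layout increases conversions when in fact it is true. Consequence: discarding a layout that would have improved conversions — lost revenue.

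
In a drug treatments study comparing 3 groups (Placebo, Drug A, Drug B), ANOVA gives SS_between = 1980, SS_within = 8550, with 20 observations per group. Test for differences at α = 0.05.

df_between = 2, df_within = 57. F = MS_between/MS_within = 990.0/150.0 = 6.6. F_crit ≈ 3.159. Reject H₀. At least one mean differs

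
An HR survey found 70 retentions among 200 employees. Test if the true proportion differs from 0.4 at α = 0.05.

p̂ = 0.35, p₀ = 0.4. z = (p̂ - p₀)/√(p₀(1-p₀)/n) = -1.443. Critical: ±1.96. Fail to reject H₀.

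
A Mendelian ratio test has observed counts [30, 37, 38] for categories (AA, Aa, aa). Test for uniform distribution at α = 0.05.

Expected = 35 each. χ² = Σ(O-E)²/E = 1.086. df = 2, critical value = 5.991. Fail to reject H₀.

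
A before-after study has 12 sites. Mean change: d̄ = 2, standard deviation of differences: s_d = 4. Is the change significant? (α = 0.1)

t = d̄/(s_d/√n) = 2/(4/√12) = 1.732. df = 11, critical t = ±1.796. Fail to reject H₀.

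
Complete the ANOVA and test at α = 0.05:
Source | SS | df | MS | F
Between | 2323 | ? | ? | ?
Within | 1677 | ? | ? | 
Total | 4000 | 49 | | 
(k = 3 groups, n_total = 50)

df_between = 2, df_within = 47. MS_between = 1161.5, MS_within = 35.68. F = 32.552, F_crit ≈ 3.195. Reject H₀.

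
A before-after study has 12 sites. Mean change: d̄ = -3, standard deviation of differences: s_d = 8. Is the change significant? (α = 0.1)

t = d̄/(s_d/√n) = -3/(8/√12) = -1.299. df = 11, critical t = ±1.796. Fail to reject H₀.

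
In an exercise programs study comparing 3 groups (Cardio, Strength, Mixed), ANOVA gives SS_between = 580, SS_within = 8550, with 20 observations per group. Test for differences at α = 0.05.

df_between = 2, df_within = 57. F = MS_between/MS_within = 290.0/150.0 = 1.933. F_crit ≈ 3.159. Fail to reject H₀.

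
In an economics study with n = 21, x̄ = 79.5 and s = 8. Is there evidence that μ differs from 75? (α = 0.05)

t = (x̄ - μ₀)/(s/√n) = (79.5 - 75)/(8/√21) = 2.578. df = 20, critical t = ±2.086. Reject H₀.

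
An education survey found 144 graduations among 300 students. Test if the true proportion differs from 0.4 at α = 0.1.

p̂ = 0.48, p₀ = 0.4. z = (p̂ - p₀)/√(p₀(1-p₀)/n) = 2.828. Critical: ±1.645. Reject H₀.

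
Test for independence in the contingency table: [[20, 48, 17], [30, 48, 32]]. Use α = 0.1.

χ² = 3.443. df = 2, critical = 4.605. Fail to reject H₀. No evidence of dependence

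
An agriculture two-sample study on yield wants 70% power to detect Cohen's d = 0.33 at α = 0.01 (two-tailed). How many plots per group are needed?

z_{α/2} = 2.576, z_β = Φ⁻¹(0.7) = 0.524. For small effect (d = 0.33): n per group = 2(z_{α/2} + z_β)²/d² = 2(2.576 + 0.524)²/0.33² = 176.5 → 177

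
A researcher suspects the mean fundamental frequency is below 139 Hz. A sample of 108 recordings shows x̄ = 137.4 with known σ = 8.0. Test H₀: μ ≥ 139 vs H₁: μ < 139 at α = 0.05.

z = -2.078. Critical value: -1.645. Reject H₀.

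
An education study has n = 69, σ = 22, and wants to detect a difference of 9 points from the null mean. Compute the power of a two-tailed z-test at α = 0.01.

SE = σ/√n = 22/√69 = 2.648. Non-centrality λ = d/SE = 9/2.648 = 3.398. Power ≈ Φ(λ - z_{α/2}) = Φ(3.398 - 2.576) = Φ(0.822) = 0.795.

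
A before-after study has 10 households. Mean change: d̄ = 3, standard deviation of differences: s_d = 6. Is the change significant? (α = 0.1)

t = d̄/(s_d/√n) = 3/(6/√10) = 1.581. df = 9, critical t = ±1.833. Fail to reject H₀.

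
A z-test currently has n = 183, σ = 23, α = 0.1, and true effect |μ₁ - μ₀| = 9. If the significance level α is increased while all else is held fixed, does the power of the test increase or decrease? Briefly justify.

Power increases: a larger α lowers the critical value, so more of the H₁ sampling distribution falls in the rejection region.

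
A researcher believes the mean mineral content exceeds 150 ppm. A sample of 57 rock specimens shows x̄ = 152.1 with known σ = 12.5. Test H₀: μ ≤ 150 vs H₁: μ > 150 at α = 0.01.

z = 1.268. Critical value: 2.33. Fail to reject H₀.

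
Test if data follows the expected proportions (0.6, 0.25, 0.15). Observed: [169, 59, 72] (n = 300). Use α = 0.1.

Expected: [180.0, 75.0, 45.0]. χ² = 20.286. df = 2, critical = 4.605. Reject H₀.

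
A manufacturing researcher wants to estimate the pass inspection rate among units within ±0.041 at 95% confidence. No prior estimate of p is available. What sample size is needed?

Conservative approach: use p = 0.5 (maximizes p(1-p) = 0.25). n = z²(0.25)/E² = 1.96²×0.25/0.041² = 571.3 → n = 572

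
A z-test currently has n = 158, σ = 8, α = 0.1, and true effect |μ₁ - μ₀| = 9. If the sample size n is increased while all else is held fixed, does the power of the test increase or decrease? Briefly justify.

Power increases: a larger n shrinks the standard error σ/√n, moving the sampling distribution under H₁ further from the critical value.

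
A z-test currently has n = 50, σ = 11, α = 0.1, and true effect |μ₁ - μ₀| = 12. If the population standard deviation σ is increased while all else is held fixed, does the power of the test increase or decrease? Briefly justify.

Power decreases: a larger σ inflates the standard error σ/√n, pulling the sampling distribution under H₁ back toward the critical value.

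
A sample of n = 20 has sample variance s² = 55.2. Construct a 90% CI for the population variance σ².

df = 19. χ²_{0.05} = 30.144, χ²_{0.95} = 10.117. CI for σ² = ((n-1)s²/χ²_{α/2}, (n-1)s²/χ²_{1-α/2}) = (19·55.2/30.144, 19·55.2/10.117) = (34.79, 103.67)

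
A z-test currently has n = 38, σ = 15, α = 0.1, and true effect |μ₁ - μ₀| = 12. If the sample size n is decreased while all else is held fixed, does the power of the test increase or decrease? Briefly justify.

Power decreases: a smaller n inflates the standard error σ/√n, pulling the sampling distribution under H₁ back toward the critical value.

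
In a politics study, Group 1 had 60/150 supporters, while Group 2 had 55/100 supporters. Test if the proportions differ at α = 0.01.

p̂₁ = 0.4, p̂₂ = 0.55, pooled p̂ = 0.46. z = -2.331. Critical: ±2.576. Fail to reject H₀.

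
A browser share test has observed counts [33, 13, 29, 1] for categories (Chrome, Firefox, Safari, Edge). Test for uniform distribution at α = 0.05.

Expected = 19 each. χ² = Σ(O-E)²/E = 34.526. df = 3, critical value = 7.815. Reject H₀.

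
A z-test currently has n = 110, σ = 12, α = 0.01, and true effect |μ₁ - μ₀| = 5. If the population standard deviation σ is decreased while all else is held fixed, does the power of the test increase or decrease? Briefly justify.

Power increases: a smaller σ shrinks the standard error σ/√n, moving the sampling distribution under H₁ further from the critical value.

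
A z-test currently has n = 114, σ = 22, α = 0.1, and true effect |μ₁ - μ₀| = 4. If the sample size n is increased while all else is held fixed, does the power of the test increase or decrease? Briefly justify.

Power increases: a larger n shrinks the standard error σ/√n, moving the sampling distribution under H₁ further from the critical value.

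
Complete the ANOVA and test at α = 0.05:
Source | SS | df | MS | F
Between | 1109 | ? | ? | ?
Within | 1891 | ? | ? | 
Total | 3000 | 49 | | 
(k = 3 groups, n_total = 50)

df_between = 2, df_within = 47. MS_between = 554.5, MS_within = 40.23. F = 13.782, F_crit ≈ 3.195. Reject H₀.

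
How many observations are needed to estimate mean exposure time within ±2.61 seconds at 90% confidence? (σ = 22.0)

n = (z*σ/E)² = (1.645×22.0/2.61)² = 192.3 → n = 193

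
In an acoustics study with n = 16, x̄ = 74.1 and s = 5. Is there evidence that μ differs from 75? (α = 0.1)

t = (x̄ - μ₀)/(s/√n) = (74.1 - 75)/(5/√16) = -0.72. df = 15, critical t = ±1.753. Fail to reject H₀.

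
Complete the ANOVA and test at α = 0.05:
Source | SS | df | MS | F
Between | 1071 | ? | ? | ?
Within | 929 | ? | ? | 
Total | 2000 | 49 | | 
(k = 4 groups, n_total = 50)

df_between = 3, df_within = 46. MS_between = 357.0, MS_within = 20.2. F = 17.677, F_crit ≈ 2.807. Reject H₀.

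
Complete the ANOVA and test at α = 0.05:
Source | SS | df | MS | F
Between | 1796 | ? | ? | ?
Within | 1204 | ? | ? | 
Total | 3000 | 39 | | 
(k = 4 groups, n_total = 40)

df_between = 3, df_within = 36. MS_between = 598.67, MS_within = 33.44. F = 17.9, F_crit ≈ 2.866. Reject H₀.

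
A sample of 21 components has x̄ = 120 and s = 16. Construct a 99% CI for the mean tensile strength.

CI = x̄ ± t*(s/√n) = 120 ± 2.845(16/√21) = (110.07, 129.93)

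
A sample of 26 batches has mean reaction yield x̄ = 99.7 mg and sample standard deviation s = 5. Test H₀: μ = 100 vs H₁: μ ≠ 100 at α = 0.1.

t = (x̄ - μ₀)/(s/√n) = (99.7 - 100)/(5/√26) = -0.306. df = 25, critical t = ±1.708. Fail to reject H₀.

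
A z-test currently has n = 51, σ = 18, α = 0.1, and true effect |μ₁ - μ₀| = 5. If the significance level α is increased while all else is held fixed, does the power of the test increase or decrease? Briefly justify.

Power increases: a larger α lowers the critical value, so more of the H₁ sampling distribution falls in the rejection region.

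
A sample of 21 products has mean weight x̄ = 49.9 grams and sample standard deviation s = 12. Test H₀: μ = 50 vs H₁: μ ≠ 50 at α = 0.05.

t = (x̄ - μ₀)/(s/√n) = (49.9 - 50)/(12/√21) = -0.038. df = 20, critical t = ±2.086. Fail to reject H₀.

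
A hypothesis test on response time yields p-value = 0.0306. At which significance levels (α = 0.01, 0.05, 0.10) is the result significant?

p = 0.0306. Significant at: α = 0.05, 0.1.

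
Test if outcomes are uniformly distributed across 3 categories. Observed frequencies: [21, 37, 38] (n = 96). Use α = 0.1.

Expected = 32 each. χ² = Σ(O-E)²/E = 5.688. df = 2, critical value = 4.605. Reject H₀.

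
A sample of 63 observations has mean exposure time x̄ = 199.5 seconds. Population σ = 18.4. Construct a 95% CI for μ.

CI = x̄ ± z*(σ/√n) = 199.5 ± 1.96(18.4/√63) = 199.5 ± 4.54 = (194.96, 204.04)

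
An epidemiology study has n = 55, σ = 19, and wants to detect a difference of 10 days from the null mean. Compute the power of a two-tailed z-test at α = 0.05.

SE = σ/√n = 19/√55 = 2.562. Non-centrality λ = d/SE = 10/2.562 = 3.903. Power ≈ Φ(λ - z_{α/2}) = Φ(3.903 - 1.96) = Φ(1.943) = 0.974.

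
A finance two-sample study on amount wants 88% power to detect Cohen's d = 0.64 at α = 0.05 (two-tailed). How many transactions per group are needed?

z_{α/2} = 1.96, z_β = Φ⁻¹(0.88) = 1.175. For medium effect (d = 0.64): n per group = 2(z_{α/2} + z_β)²/d² = 2(1.96 + 1.175)²/0.64² = 48.0 → 48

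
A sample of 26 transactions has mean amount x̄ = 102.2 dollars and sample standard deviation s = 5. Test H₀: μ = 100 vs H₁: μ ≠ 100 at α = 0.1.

t = (x̄ - μ₀)/(s/√n) = (102.2 - 100)/(5/√26) = 2.244. df = 25, critical t = ±1.708. Reject H₀.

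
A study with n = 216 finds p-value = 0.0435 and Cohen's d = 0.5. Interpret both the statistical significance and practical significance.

Statistically significant (p = 0.0435 < 0.05). Cohen's d = 0.5 indicates a medium effect size. Both statistical and practical significance should be considered.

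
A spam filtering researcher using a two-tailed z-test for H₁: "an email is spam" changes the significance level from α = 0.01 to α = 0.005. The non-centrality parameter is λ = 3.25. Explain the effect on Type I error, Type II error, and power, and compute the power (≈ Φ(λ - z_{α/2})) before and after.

Decreasing α from 0.01 to 0.005:
• Type I error rate decreases (α is the Type I rate by definition).
• Critical value moves from z_{α/2} = 2.576 to 2.807, so power = Φ(λ - z_{α/2}) goes from Φ(3.25 - 2.576) = 0.75 to Φ(3.25 - 2.807) = 0.671.
• Type II error rate β = 1 - power therefore increases (0.25 → 0.329).
Appropriate when false positives are costly — here, a legitimate email is sent to the spam folder and the user misses it.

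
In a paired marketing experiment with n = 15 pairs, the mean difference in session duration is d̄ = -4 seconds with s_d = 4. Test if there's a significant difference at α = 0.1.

t = d̄/(s_d/√n) = -4/(4/√15) = -3.873. df = 14, critical t = ±1.761. Reject H₀.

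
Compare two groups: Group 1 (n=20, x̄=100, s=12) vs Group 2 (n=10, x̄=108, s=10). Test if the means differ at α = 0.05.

Pooled sp = 11.4. t = -1.813, df = 28. Critical t = ±2.048. Fail to reject H₀.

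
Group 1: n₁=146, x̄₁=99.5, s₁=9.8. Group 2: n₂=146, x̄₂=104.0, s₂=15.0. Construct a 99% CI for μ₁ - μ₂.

Difference = -4.5. SE = √(9.8²/146 + 15.0²/146) = 1.483. CI = (-8.32, -0.68)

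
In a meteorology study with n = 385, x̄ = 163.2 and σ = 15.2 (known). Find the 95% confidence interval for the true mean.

CI = x̄ ± z*(σ/√n) = 163.2 ± 1.96(15.2/√385) = 163.2 ± 1.52 = (161.68, 164.72)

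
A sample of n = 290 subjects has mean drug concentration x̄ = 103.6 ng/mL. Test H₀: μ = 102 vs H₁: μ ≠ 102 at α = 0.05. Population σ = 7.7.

z = (x̄ - μ₀)/(σ/√n) = (103.6 - 102)/(7.7/√290) = 3.539. Critical value: ±1.96. Since |3.539| > 1.96, Reject H₀.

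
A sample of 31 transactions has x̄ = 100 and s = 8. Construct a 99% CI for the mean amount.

CI = x̄ ± t*(s/√n) = 100 ± 2.75(8/√31) = (96.05, 103.95)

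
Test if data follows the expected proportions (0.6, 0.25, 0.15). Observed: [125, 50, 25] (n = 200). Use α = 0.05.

Expected: [120.0, 50.0, 30.0]. χ² = 1.042. df = 2, critical = 5.991. Fail to reject H₀.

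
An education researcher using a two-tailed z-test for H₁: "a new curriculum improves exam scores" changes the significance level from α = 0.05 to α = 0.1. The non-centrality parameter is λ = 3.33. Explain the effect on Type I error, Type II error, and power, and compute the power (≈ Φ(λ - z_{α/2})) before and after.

Increasing α from 0.05 to 0.1:
• Type I error rate increases (α is the Type I rate by definition).
• Critical value moves from z_{α/2} = 1.96 to 1.645, so power = Φ(λ - z_{α/2}) goes from Φ(3.33 - 1.96) = 0.915 to Φ(3.33 - 1.645) = 0.954.
• Type II error rate β = 1 - power therefore decreases (0.085 → 0.046).
Appropriate when false negatives are costly — here, keeping the old curriculum when the new one would have helped students.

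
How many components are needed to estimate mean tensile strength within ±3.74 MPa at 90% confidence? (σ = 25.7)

n = (z*σ/E)² = (1.645×25.7/3.74)² = 127.8 → n = 128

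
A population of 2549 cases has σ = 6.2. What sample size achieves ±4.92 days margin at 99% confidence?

Without FPC: n₀ = (2.576×6.2/4.92)² = 10.538. With FPC: n = n₀N/(n₀+N-1) = 10.5 → n = 11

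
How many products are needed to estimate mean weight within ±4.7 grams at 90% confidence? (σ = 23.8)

n = (z*σ/E)² = (1.645×23.8/4.7)² = 69.4 → n = 70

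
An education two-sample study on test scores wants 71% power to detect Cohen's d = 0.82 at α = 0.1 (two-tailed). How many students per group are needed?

z_{α/2} = 1.645, z_β = Φ⁻¹(0.71) = 0.553. For large effect (d = 0.82): n per group = 2(z_{α/2} + z_β)²/d² = 2(1.645 + 0.553)²/0.82² = 14.4 → 15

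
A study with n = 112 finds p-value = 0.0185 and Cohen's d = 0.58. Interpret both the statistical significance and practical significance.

Statistically significant (p = 0.0185 < 0.05). Cohen's d = 0.58 indicates a medium effect size. Both statistical and practical significance should be considered.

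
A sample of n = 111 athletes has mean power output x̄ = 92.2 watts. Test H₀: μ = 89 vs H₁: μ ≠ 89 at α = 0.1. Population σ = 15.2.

z = (x̄ - μ₀)/(σ/√n) = (92.2 - 89)/(15.2/√111) = 2.218. Critical value: ±1.645. Since |2.218| > 1.645, Reject H₀.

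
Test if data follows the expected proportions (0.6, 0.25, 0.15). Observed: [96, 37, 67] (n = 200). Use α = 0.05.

Expected: [120.0, 50.0, 30.0]. χ² = 53.813. df = 2, critical = 5.991. Reject H₀.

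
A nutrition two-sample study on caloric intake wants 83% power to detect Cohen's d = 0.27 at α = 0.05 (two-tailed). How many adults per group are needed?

z_{α/2} = 1.96, z_β = Φ⁻¹(0.83) = 0.954. For small effect (d = 0.27): n per group = 2(z_{α/2} + z_β)²/d² = 2(1.96 + 0.954)²/0.27² = 233.0 → 233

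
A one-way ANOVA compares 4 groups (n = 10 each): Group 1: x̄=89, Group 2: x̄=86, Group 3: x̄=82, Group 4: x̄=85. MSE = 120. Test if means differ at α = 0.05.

Grand mean = 85.5. SS_between = 250.0, MS_between = 83.33. F = 0.694, F_crit ≈ 2.866. Fail to reject H₀.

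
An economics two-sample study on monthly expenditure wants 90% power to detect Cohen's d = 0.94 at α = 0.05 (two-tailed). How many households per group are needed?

z_{α/2} = 1.96, z_β = Φ⁻¹(0.9) = 1.282. For large effect (d = 0.94): n per group = 2(z_{α/2} + z_β)²/d² = 2(1.96 + 1.282)²/0.94² = 23.8 → 24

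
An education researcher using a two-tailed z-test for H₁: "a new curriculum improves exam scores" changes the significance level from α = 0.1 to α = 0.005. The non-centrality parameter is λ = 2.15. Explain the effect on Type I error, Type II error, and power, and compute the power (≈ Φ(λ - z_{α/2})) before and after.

Decreasing α from 0.1 to 0.005:
• Type I error rate decreases (α is the Type I rate by definition).
• Critical value moves from z_{α/2} = 1.645 to 2.807, so power = Φ(λ - z_{α/2}) goes from Φ(2.15 - 1.645) = 0.693 to Φ(2.15 - 2.807) = 0.256.
• Type II error rate β = 1 - power therefore increases (0.307 → 0.744).
Appropriate when false positives are costly — here, adopting a curriculum that gives no real benefit — disruption for nothing.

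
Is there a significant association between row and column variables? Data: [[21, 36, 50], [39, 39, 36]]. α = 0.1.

χ² = 7.585. df = 2, critical = 4.605. Reject H₀. Variables are dependent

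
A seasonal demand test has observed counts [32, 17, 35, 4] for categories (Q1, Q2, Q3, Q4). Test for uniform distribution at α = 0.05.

Expected = 22 each. χ² = Σ(O-E)²/E = 28.091. df = 3, critical value = 7.815. Reject H₀.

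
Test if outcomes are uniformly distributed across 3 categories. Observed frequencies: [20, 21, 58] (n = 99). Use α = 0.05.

Expected = 33 each. χ² = Σ(O-E)²/E = 28.424. df = 2, critical value = 5.991. Reject H₀.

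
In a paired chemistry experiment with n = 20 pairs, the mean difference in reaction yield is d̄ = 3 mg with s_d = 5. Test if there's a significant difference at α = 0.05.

t = d̄/(s_d/√n) = 3/(5/√20) = 2.683. df = 19, critical t = ±2.093. Reject H₀.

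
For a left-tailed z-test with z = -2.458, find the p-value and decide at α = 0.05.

p = P(Z < -2.458) = Φ(-2.458) ≈ 0.007. Since p < 0.05, reject H₀ (significant) at α = 0.05.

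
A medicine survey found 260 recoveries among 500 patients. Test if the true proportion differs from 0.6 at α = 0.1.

p̂ = 0.52, p₀ = 0.6. z = (p̂ - p₀)/√(p₀(1-p₀)/n) = -3.651. Critical: ±1.645. Reject H₀.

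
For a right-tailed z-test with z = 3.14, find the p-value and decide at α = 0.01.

p = P(Z > 3.14) = 1 - Φ(3.14) ≈ 0.0008. Since p < 0.01, reject H₀ (significant) at α = 0.01.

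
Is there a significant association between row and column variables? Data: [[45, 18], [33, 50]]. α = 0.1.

χ² = 14.436. df = 1, critical = 2.706. Reject H₀. Variables are dependent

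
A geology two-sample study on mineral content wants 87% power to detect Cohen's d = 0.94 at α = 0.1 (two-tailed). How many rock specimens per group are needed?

z_{α/2} = 1.645, z_β = Φ⁻¹(0.87) = 1.126. For large effect (d = 0.94): n per group = 2(z_{α/2} + z_β)²/d² = 2(1.645 + 1.126)²/0.94² = 17.4 → 18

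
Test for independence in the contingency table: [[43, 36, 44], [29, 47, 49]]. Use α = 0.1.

χ² = 4.433. df = 2, critical = 4.605. Fail to reject H₀. No evidence of dependence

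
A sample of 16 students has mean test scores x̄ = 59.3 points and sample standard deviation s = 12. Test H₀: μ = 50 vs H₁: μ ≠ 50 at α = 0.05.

t = (x̄ - μ₀)/(s/√n) = (59.3 - 50)/(12/√16) = 3.1. df = 15, critical t = ±2.131. Reject H₀.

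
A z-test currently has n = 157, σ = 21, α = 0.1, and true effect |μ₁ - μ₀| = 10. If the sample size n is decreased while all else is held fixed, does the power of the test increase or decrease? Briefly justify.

Power decreases: a smaller n inflates the standard error σ/√n, pulling the sampling distribution under H₁ back toward the critical value.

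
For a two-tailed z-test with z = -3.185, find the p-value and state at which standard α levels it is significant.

p = 2·P(Z > |-3.185|) = 2·(1 - Φ(3.185)) ≈ 0.0014. Significant at α = 0.1; Significant at α = 0.05; Significant at α = 0.01.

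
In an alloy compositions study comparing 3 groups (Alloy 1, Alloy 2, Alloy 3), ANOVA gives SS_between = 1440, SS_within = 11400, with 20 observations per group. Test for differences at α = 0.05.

df_between = 2, df_within = 57. F = MS_between/MS_within = 720.0/200.0 = 3.6. F_crit ≈ 3.159. Reject H₀. At least one mean differs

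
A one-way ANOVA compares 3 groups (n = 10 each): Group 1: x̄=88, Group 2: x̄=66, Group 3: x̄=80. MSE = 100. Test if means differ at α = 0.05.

Grand mean = 78.0. SS_between = 2480.0, MS_between = 1240.0. F = 12.4, F_crit ≈ 3.354. Reject H₀.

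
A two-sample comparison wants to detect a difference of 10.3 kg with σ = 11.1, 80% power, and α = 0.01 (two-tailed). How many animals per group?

n per group = 2(z_α/2 + z_β)²σ²/d² = 2×(2.576 + 0.84)²×11.1²/10.3² = 27.1 → n = 28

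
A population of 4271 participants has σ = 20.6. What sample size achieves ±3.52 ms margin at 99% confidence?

Without FPC: n₀ = (2.576×20.6/3.52)² = 227.269. With FPC: n = n₀N/(n₀+N-1) = 215.8 → n = 216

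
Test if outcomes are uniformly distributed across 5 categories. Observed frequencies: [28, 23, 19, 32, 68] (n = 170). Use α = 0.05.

Expected = 34 each. χ² = Σ(O-E)²/E = 45.353. df = 4, critical value = 9.488. Reject H₀.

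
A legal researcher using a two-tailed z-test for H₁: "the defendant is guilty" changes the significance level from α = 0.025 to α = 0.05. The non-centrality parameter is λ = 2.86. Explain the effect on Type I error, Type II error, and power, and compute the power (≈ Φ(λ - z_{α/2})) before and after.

Increasing α from 0.025 to 0.05:
• Type I error rate increases (α is the Type I rate by definition).
• Critical value moves from z_{α/2} = 2.241 to 1.96, so power = Φ(λ - z_{α/2}) goes from Φ(2.86 - 2.241) = 0.732 to Φ(2.86 - 1.96) = 0.816.
• Type II error rate β = 1 - power therefore decreases (0.268 → 0.184).
Appropriate when false negatives are costly — here, acquitting a guilty person.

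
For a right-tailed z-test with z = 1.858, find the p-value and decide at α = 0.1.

p = P(Z > 1.858) = 1 - Φ(1.858) ≈ 0.0316. Since p < 0.1, reject H₀ (significant) at α = 0.1.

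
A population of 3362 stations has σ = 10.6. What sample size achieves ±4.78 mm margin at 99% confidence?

Without FPC: n₀ = (2.576×10.6/4.78)² = 32.632. With FPC: n = n₀N/(n₀+N-1) = 32.3 → n = 33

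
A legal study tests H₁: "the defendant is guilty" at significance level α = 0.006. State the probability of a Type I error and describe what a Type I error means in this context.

P(Type I error) = α = 0.006. A Type I error is rejecting H₀ when H₀ is actually true (false positive) — here, concluding that the defendant is guilty when in fact this is not the case. Consequence: convicting an innocent person.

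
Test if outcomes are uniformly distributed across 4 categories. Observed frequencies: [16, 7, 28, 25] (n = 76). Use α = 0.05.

Expected = 19 each. χ² = Σ(O-E)²/E = 14.211. df = 3, critical value = 7.815. Reject H₀.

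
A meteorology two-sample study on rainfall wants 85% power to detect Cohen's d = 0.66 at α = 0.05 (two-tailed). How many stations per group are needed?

z_{α/2} = 1.96, z_β = Φ⁻¹(0.85) = 1.036. For medium effect (d = 0.66): n per group = 2(z_{α/2} + z_β)²/d² = 2(1.96 + 1.036)²/0.66² = 41.2 → 42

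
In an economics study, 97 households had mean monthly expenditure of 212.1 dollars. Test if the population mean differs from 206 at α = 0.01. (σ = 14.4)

z = (x̄ - μ₀)/(σ/√n) = (212.1 - 206)/(14.4/√97) = 4.172. Critical value: ±2.576. Since |4.172| > 2.576, Reject H₀.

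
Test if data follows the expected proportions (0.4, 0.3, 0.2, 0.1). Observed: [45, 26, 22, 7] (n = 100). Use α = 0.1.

Expected: [40.0, 30.0, 20.0, 10.0]. χ² = 2.258. df = 3, critical = 6.251. Fail to reject H₀.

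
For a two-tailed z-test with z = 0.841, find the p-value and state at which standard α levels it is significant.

p = 2·P(Z > |0.841|) = 2·(1 - Φ(0.841)) ≈ 0.4003. Not significant at any standard level.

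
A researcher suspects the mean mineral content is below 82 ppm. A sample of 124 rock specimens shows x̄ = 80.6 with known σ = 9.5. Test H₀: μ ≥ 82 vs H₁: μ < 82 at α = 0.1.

z = -1.641. Critical value: -1.28. Reject H₀.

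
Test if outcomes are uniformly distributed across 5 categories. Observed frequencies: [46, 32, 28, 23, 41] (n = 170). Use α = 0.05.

Expected = 34 each. χ² = Σ(O-E)²/E = 10.412. df = 4, critical value = 9.488. Reject H₀.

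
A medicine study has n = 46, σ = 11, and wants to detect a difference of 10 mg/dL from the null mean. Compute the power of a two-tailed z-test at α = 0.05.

SE = σ/√n = 11/√46 = 1.622. Non-centrality λ = d/SE = 10/1.622 = 6.166. Power ≈ Φ(λ - z_{α/2}) = Φ(6.166 - 1.96) = Φ(4.206) = 1.0.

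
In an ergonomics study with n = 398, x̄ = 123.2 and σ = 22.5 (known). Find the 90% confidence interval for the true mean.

CI = x̄ ± z*(σ/√n) = 123.2 ± 1.645(22.5/√398) = 123.2 ± 1.86 = (121.34, 125.06)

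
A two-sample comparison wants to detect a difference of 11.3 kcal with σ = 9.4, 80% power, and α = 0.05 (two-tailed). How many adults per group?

n per group = 2(z_α/2 + z_β)²σ²/d² = 2×(1.96 + 0.84)²×9.4²/11.3² = 10.9 → n = 11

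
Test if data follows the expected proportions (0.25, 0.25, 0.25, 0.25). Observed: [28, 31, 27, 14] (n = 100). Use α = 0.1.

Expected: [25.0, 25.0, 25.0, 25.0]. χ² = 6.8. df = 3, critical = 6.251. Reject H₀.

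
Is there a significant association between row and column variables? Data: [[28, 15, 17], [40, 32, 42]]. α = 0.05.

χ² = 2.325. df = 2, critical = 5.991. Fail to reject H₀. No evidence of dependence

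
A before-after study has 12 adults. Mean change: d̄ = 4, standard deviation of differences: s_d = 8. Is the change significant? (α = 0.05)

t = d̄/(s_d/√n) = 4/(8/√12) = 1.732. df = 11, critical t = ±2.201. Fail to reject H₀.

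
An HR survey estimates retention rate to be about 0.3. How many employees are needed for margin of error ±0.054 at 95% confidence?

n = z²p(1-p)/E² = 1.96²×0.3×0.7/0.054² = 276.7 → n = 277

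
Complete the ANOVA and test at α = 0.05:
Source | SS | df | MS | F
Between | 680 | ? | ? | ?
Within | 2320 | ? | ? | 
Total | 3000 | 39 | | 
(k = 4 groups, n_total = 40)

df_between = 3, df_within = 36. MS_between = 226.67, MS_within = 64.44. F = 3.517, F_crit ≈ 2.866. Reject H₀.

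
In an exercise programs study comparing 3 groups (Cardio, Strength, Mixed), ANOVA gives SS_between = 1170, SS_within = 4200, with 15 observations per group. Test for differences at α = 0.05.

df_between = 2, df_within = 42. F = MS_between/MS_within = 585.0/100.0 = 5.85. F_crit ≈ 3.22. Reject H₀. At least one mean differs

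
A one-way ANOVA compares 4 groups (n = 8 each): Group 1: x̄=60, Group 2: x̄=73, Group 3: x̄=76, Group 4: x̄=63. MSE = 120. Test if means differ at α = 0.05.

Grand mean = 68.0. SS_between = 1424.0, MS_between = 474.67. F = 3.956, F_crit ≈ 2.947. Reject H₀.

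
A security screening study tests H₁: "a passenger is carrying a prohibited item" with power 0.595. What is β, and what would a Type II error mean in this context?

β = 1 - power = 1 - 0.595 = 0.405. A Type II error is failing to reject H₀ when H₀ is false (false negative) — here, failing to conclude that a passenger is carrying a prohibited item when in fact it is true. Consequence: letting a prohibited item through — security breach.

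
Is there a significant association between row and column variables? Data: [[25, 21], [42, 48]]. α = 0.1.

χ² = 0.719. df = 1, critical = 2.706. Fail to reject H₀. No evidence of dependence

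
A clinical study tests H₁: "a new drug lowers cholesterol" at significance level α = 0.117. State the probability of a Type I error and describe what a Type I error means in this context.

P(Type I error) = α = 0.117. A Type I error is rejecting H₀ when H₀ is actually true (false positive) — here, concluding that a new drug lowers cholesterol when in fact this is not the case. Consequence: approving an ineffective drug — patients take a useless medication and may skip effective alternatives.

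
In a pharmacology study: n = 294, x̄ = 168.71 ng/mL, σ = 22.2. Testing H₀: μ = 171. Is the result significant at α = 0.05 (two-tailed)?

z = (168.71 - 171)/(22.2/√294) = -1.769. Since |z| ≤ 1.96, not significant at α = 0.05.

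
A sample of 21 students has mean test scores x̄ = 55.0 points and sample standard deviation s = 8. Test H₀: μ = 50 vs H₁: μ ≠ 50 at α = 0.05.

t = (x̄ - μ₀)/(s/√n) = (55.0 - 50)/(8/√21) = 2.864. df = 20, critical t = ±2.086. Reject H₀.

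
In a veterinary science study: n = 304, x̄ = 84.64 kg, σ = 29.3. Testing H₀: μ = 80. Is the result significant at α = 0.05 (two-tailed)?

z = (84.64 - 80)/(29.3/√304) = 2.761. Since |z| > 1.96, significant at α = 0.05.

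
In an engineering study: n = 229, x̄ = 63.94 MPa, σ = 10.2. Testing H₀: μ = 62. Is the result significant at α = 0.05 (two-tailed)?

z = (63.94 - 62)/(10.2/√229) = 2.878. Since |z| > 1.96, significant at α = 0.05.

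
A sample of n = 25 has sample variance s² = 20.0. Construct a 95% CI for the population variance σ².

df = 24. χ²_{0.025} = 39.364, χ²_{0.975} = 12.401. CI for σ² = ((n-1)s²/χ²_{α/2}, (n-1)s²/χ²_{1-α/2}) = (24·20.0/39.364, 24·20.0/12.401) = (12.19, 38.71)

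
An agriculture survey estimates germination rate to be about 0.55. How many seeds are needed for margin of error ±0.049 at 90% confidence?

n = z²p(1-p)/E² = 1.645²×0.55×0.45/0.049² = 278.9 → n = 279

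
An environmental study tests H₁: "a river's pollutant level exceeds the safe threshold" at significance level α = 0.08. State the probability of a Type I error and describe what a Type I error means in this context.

P(Type I error) = α = 0.08. A Type I error is rejecting H₀ when H₀ is actually true (false positive) — here, concluding that a river's pollutant level exceeds the safe threshold when in fact this is not the case. Consequence: shutting down a compliant factory unnecessarily.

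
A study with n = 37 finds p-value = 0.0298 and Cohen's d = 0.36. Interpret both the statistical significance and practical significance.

Statistically significant (p = 0.0298 < 0.05). Cohen's d = 0.36 indicates a small effect size. Both statistical and practical significance should be considered.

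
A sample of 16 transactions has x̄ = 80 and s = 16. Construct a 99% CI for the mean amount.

CI = x̄ ± t*(s/√n) = 80 ± 2.947(16/√16) = (68.21, 91.79)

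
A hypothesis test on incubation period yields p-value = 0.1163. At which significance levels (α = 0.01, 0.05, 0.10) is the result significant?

p = 0.1163. Not significant at any of the given levels.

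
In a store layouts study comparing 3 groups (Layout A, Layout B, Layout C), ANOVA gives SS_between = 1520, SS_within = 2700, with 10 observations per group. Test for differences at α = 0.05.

df_between = 2, df_within = 27. F = MS_between/MS_within = 760.0/100.0 = 7.6. F_crit ≈ 3.354. Reject H₀. At least one mean differs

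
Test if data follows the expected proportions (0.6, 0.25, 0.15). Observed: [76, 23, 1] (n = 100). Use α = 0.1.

Expected: [60.0, 25.0, 15.0]. χ² = 17.493. df = 2, critical = 4.605. Reject H₀.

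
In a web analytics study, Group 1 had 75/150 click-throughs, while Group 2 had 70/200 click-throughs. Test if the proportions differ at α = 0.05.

p̂₁ = 0.5, p̂₂ = 0.35, pooled p̂ = 0.414. z = 2.819. Critical: ±1.96. Reject H₀.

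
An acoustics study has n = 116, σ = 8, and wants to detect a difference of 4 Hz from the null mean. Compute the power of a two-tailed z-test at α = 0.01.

SE = σ/√n = 8/√116 = 0.743. Non-centrality λ = d/SE = 4/0.743 = 5.385. Power ≈ Φ(λ - z_{α/2}) = Φ(5.385 - 2.576) = Φ(2.809) = 0.998.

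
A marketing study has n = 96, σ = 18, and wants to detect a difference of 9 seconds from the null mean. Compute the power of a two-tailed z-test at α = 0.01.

SE = σ/√n = 18/√96 = 1.837. Non-centrality λ = d/SE = 9/1.837 = 4.899. Power ≈ Φ(λ - z_{α/2}) = Φ(4.899 - 2.576) = Φ(2.323) = 0.99.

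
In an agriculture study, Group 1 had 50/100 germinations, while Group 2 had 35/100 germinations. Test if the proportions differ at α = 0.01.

p̂₁ = 0.5, p̂₂ = 0.35, pooled p̂ = 0.425. z = 2.146. Critical: ±2.576. Fail to reject H₀.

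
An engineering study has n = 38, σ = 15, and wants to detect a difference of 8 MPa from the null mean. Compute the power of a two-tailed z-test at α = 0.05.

SE = σ/√n = 15/√38 = 2.433. Non-centrality λ = d/SE = 8/2.433 = 3.288. Power ≈ Φ(λ - z_{α/2}) = Φ(3.288 - 1.96) = Φ(1.328) = 0.908.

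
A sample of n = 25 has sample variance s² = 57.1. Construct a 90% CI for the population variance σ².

df = 24. χ²_{0.05} = 36.415, χ²_{0.95} = 13.848. CI for σ² = ((n-1)s²/χ²_{α/2}, (n-1)s²/χ²_{1-α/2}) = (24·57.1/36.415, 24·57.1/13.848) = (37.63, 98.96)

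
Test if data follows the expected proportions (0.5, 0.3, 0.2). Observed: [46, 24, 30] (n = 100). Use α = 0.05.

Expected: [50.0, 30.0, 20.0]. χ² = 6.52. df = 2, critical = 5.991. Reject H₀.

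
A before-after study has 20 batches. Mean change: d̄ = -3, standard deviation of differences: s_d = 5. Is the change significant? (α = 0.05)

t = d̄/(s_d/√n) = -3/(5/√20) = -2.683. df = 19, critical t = ±2.093. Reject H₀.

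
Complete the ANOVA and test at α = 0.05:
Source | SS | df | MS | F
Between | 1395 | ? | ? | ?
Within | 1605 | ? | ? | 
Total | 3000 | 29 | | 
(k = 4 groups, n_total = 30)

df_between = 3, df_within = 26. MS_between = 465.0, MS_within = 61.73. F = 7.533, F_crit ≈ 2.975. Reject H₀.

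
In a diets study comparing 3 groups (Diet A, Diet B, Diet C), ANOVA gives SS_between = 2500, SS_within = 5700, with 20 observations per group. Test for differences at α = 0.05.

df_between = 2, df_within = 57. F = MS_between/MS_within = 1250.0/100.0 = 12.5. F_crit ≈ 3.159. Reject H₀. At least one mean differs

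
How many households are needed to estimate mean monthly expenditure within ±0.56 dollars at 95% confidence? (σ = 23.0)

n = (z*σ/E)² = (1.96×23.0/0.56)² = 6480.2 → n = 6481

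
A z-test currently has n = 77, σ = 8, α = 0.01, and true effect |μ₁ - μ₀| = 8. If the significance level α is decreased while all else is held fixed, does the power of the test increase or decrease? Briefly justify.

Power decreases: a smaller α raises the critical value, so less of the H₁ sampling distribution falls in the rejection region.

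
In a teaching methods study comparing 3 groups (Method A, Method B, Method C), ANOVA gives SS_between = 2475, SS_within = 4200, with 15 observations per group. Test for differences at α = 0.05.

df_between = 2, df_within = 42. F = MS_between/MS_within = 1237.5/100.0 = 12.375. F_crit ≈ 3.22. Reject H₀. At least one mean differs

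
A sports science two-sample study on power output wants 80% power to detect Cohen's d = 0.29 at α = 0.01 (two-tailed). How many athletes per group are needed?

z_{α/2} = 2.576, z_β = Φ⁻¹(0.8) = 0.842. For small effect (d = 0.29): n per group = 2(z_{α/2} + z_β)²/d² = 2(2.576 + 0.842)²/0.29² = 277.8 → 278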